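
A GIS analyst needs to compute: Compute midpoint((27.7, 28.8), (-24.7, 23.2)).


M = ((27.7+(-24.7))/2, (28.8+23.2)/2)
= (1.5, 26)

(1.5, 26)


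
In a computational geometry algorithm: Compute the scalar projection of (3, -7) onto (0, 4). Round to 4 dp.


u.v = -28, |v| = sqrt(16) = 4
Scalar projection = u.v / |v| = -28 / sqrt(16) = -7

-7


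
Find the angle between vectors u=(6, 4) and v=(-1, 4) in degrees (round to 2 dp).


u.v = 10, |u| = sqrt(52) = 7.2111, |v| = sqrt(17) = 4.1231
cos(theta) = u.v/(|u||v|) = 10/sqrt(884) = 0.336336
theta = acos(0.336336) = 70.35 degrees

70.35 degrees


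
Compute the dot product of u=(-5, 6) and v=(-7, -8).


u . v = u_x*v_x + u_y*v_y = (-5)*(-7) + 6*(-8)
= 35 + (-48) = -13

-13


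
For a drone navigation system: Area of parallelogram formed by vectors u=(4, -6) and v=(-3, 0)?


|u x v| = |4*0 - (-6)*(-3)|
= |0 - 18| = 18

18


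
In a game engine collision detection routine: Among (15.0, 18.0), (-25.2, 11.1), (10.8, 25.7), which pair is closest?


d(P0,P1) = 40.7879, d(P0,P2) = 8.771, d(P1,P2) = 38.8479
Closest: P0 and P2

Closest pair: (15.0, 18.0) and (10.8, 25.7), distance = 8.771


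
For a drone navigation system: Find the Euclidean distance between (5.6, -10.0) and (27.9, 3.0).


dx=22.3, dy=13
d^2 = 22.3^2 + 13^2 = 666.29
d = sqrt(666.29) = 25.8126

25.8126


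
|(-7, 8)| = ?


|u| = sqrt((-7)^2 + 8^2) = sqrt(113) = 10.6301

10.6301


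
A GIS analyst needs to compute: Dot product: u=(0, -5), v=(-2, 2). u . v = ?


u . v = u_x*v_x + u_y*v_y = 0*(-2) + (-5)*2
= 0 + (-10) = -10

-10


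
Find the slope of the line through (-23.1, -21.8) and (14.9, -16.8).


slope = (y2-y1)/(x2-x1) = ((-16.8)-(-21.8))/(14.9-(-23.1)) = 5/38 = 0.1316

0.1316


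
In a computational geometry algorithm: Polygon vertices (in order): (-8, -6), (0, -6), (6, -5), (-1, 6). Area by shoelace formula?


Shoelace sum: ((-8)*(-6) - 0*(-6)) + (0*(-5) - 6*(-6)) + (6*6 - (-1)*(-5)) + ((-1)*(-6) - (-8)*6)
= 169
Area = |169|/2 = 84.5

84.5


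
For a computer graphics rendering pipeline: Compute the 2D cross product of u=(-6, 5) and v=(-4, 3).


u x v = u_x*v_y - u_y*v_x = (-6)*3 - 5*(-4)
= (-18) - (-20) = 2

2


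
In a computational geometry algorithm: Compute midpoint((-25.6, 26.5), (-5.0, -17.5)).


M = (((-25.6)+(-5))/2, (26.5+(-17.5))/2)
= (-15.3, 4.5)

(-15.3, 4.5)


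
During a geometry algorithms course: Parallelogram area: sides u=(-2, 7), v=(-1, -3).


|u x v| = |(-2)*(-3) - 7*(-1)|
= |6 - (-7)| = 13

13


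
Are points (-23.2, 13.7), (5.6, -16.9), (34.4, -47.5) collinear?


Cross product: (5.6-(-23.2))*((-47.5)-13.7) - ((-16.9)-13.7)*(34.4-(-23.2))
= 0

Yes, collinear


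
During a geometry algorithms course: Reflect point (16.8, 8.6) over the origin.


Reflection over origin: (x,y) -> (-x,-y)
(16.8, 8.6) -> (-16.8, -8.6)

(-16.8, -8.6)


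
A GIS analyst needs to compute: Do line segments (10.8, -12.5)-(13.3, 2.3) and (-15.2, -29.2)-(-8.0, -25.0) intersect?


Cross products: d1=11.04, d2=107.1, d3=343.05, d4=246.99
d1*d2 < 0 and d3*d4 < 0? no

No, they don't intersect


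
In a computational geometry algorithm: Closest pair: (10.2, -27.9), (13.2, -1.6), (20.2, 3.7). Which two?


d(P0,P1) = 26.4705, d(P0,P2) = 33.1445, d(P1,P2) = 8.7801
Closest: P1 and P2

Closest pair: (13.2, -1.6) and (20.2, 3.7), distance = 8.7801


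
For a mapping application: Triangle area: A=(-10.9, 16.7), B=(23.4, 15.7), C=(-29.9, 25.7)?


Area = |x_A(y_B-y_C) + x_B(y_C-y_A) + x_C(y_A-y_B)|/2
= |109 + 210.6 + (-29.9)|/2
= 289.7/2 = 144.85

144.85


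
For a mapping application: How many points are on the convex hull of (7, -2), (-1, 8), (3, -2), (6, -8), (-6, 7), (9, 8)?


Convex hull vertices (CCW): (-6, 7), (6, -8), (9, 8), (-1, 8)
Count = 4

4


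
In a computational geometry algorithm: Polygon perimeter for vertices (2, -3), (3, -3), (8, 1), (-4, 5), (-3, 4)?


Sides: (2, -3)->(3, -3): sqrt(1) = 1, (3, -3)->(8, 1): sqrt(41) = 6.403124, (8, 1)->(-4, 5): sqrt(160) = 12.649111, (-4, 5)->(-3, 4): sqrt(2) = 1.414214, (-3, 4)->(2, -3): sqrt(74) = 8.602325
Sum = 30.068774
Perimeter = 30.0688

30.0688


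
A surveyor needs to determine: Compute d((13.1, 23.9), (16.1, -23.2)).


dx=3, dy=-47.1
d^2 = 3^2 + (-47.1)^2 = 2227.41
d = sqrt(2227.41) = 47.1954

47.1954


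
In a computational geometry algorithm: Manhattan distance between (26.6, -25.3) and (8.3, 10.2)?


|26.6-8.3| + |(-25.3)-10.2| = 18.3 + 35.5 = 53.8

53.8


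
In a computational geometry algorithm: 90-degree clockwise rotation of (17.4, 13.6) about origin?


90° CW: (x,y) -> (y, -x)
(17.4,13.6) -> (13.6, -17.4)

(13.6, -17.4)


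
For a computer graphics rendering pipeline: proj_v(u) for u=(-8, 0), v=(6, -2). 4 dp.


u.v = -48, |v| = sqrt(40) = 6.3246
Scalar projection = u.v / |v| = -48 / sqrt(40) = -7.5895

-7.5895


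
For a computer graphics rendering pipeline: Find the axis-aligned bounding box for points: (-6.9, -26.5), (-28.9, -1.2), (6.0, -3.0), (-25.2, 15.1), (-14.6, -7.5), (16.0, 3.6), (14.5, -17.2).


x range: [-28.9, 16]
y range: [-26.5, 15.1]
Bounding box: (-28.9,-26.5) to (16,15.1)

(-28.9,-26.5) to (16,15.1)


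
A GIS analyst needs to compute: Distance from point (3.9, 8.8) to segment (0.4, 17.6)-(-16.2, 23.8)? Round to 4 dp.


Project P onto AB: t = 0 (clamped to [0,1])
Closest point on segment: (0.4, 17.6)
Distance: 9.4705

9.4705


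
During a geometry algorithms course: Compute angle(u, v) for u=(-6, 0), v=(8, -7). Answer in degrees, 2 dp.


u.v = -48, |u| = sqrt(36) = 6, |v| = sqrt(113) = 10.6301
cos(theta) = u.v/(|u||v|) = -48/sqrt(4068) = -0.752577
theta = acos(-0.752577) = 138.81 degrees

138.81 degrees


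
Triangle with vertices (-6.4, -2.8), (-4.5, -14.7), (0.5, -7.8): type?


Side lengths squared: AB^2=145.22, BC^2=72.61, CA^2=72.61
Sorted: [72.61, 72.61, 145.22]
By sides: Isosceles, By angles: Right

Isosceles, Right


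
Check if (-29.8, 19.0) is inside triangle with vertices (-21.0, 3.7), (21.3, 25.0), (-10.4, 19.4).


Cross products: AB x AP = 834.63, BC x BP = -95.96, CA x CP = -300.34
All same sign? no

No, outside


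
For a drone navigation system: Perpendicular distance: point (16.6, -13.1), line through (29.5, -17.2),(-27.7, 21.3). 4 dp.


|cross product| = 262.13
|line direction| = sqrt(4754.09) = 68.9499
Distance = 262.13/sqrt(4754.09) = 3.8017

3.8017


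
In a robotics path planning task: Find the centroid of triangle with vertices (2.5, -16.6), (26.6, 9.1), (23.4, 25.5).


Centroid = ((x_A+x_B+x_C)/3, (y_A+y_B+y_C)/3)
= ((2.5+26.6+23.4)/3, ((-16.6)+9.1+25.5)/3)
= (17.5, 6)

(17.5, 6)


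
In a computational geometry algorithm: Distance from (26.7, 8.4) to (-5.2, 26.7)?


dx=-31.9, dy=18.3
d^2 = (-31.9)^2 + 18.3^2 = 1352.5
d = sqrt(1352.5) = 36.7764

36.7764


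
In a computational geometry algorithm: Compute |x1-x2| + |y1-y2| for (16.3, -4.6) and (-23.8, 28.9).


|16.3-(-23.8)| + |(-4.6)-28.9| = 40.1 + 33.5 = 73.6

73.6


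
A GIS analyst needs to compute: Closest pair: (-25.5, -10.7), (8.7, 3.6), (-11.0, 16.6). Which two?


d(P0,P1) = 37.0693, d(P0,P2) = 30.9118, d(P1,P2) = 23.6028
Closest: P1 and P2

Closest pair: (8.7, 3.6) and (-11.0, 16.6), distance = 23.6028


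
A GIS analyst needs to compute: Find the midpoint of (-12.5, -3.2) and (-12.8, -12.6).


M = (((-12.5)+(-12.8))/2, ((-3.2)+(-12.6))/2)
= (-12.65, -7.9)

(-12.65, -7.9)


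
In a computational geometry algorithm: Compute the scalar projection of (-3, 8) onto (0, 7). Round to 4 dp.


u.v = 56, |v| = sqrt(49) = 7
Scalar projection = u.v / |v| = 56 / sqrt(49) = 8

8


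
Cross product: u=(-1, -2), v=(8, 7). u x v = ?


u x v = u_x*v_y - u_y*v_x = (-1)*7 - (-2)*8
= (-7) - (-16) = 9

9


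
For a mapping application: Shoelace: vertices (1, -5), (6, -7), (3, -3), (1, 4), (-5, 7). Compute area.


Shoelace sum: (1*(-7) - 6*(-5)) + (6*(-3) - 3*(-7)) + (3*4 - 1*(-3)) + (1*7 - (-5)*4) + ((-5)*(-5) - 1*7)
= 86
Area = |86|/2 = 43

43


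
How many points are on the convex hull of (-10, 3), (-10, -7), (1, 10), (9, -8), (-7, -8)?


Convex hull vertices (CCW): (-10, -7), (-7, -8), (9, -8), (1, 10), (-10, 3)
Count = 5

5


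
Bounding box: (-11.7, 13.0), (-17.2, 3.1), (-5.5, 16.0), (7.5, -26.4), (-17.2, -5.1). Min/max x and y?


x range: [-17.2, 7.5]
y range: [-26.4, 16]
Bounding box: (-17.2,-26.4) to (7.5,16)

(-17.2,-26.4) to (7.5,16)


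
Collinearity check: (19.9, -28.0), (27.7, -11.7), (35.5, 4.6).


Cross product: (27.7-19.9)*(4.6-(-28)) - ((-11.7)-(-28))*(35.5-19.9)
= 0

Yes, collinear


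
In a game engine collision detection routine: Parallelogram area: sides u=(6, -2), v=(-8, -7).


|u x v| = |6*(-7) - (-2)*(-8)|
= |(-42) - 16| = 58

58


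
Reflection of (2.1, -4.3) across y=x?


Reflection over y=x: (x,y) -> (y,x)
(2.1, -4.3) -> (-4.3, 2.1)

(-4.3, 2.1)


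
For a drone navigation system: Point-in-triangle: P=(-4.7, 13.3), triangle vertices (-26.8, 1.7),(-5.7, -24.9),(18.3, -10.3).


Cross products: AB x AP = 832.62, BC x BP = 902.2, CA x CP = -788.36
All same sign? no

No, outside


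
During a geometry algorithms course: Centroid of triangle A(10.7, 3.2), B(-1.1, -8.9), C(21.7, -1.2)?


Centroid = ((x_A+x_B+x_C)/3, (y_A+y_B+y_C)/3)
= ((10.7+(-1.1)+21.7)/3, (3.2+(-8.9)+(-1.2))/3)
= (10.4333, -2.3)

(10.4333, -2.3)


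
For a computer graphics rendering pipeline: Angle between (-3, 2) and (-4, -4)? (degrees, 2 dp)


u.v = 4, |u| = sqrt(13) = 3.6056, |v| = sqrt(32) = 5.6569
cos(theta) = u.v/(|u||v|) = 4/sqrt(416) = 0.196116
theta = acos(0.196116) = 78.69 degrees

78.69 degrees


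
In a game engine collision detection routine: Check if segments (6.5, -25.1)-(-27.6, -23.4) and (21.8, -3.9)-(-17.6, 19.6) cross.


Cross products: d1=1194.83, d2=1929.2, d3=-748.93, d4=-1483.3
d1*d2 < 0 and d3*d4 < 0? no

No, they don't intersect


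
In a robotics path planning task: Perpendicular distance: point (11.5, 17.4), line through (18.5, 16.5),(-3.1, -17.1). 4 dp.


|cross product| = 254.64
|line direction| = sqrt(1595.52) = 39.944
Distance = 254.64/sqrt(1595.52) = 6.3749

6.3749


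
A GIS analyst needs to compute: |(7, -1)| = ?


|u| = sqrt(7^2 + (-1)^2) = sqrt(50) = 7.0711

7.0711


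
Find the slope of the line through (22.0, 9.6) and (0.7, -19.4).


slope = (y2-y1)/(x2-x1) = ((-19.4)-9.6)/(0.7-22) = (-29)/(-21.3) = 1.3615

1.3615


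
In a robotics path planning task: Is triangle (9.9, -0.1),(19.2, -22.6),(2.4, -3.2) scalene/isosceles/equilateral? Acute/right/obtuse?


Side lengths squared: AB^2=592.74, BC^2=658.6, CA^2=65.86
Sorted: [65.86, 592.74, 658.6]
By sides: Scalene, By angles: Right

Scalene, Right


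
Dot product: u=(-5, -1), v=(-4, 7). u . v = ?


u . v = u_x*v_x + u_y*v_y = (-5)*(-4) + (-1)*7
= 20 + (-7) = 13

13


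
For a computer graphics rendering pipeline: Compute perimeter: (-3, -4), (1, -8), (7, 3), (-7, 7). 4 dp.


Sides: (-3, -4)->(1, -8): sqrt(32) = 5.656854, (1, -8)->(7, 3): sqrt(157) = 12.529964, (7, 3)->(-7, 7): sqrt(212) = 14.56022, (-7, 7)->(-3, -4): sqrt(137) = 11.7047
Sum = 44.451738
Perimeter = 44.4517

44.4517


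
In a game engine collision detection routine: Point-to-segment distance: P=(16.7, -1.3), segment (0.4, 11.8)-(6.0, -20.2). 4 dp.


Project P onto AB: t = 0.4837 (clamped to [0,1])
Closest point on segment: (3.1087, -3.6785)
Distance: 13.7978

13.7978


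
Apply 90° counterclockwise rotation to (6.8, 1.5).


90° CCW: (x,y) -> (-y, x)
(6.8,1.5) -> (-1.5, 6.8)

(-1.5, 6.8)


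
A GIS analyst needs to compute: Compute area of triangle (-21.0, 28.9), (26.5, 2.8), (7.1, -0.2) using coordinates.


Area = |x_A(y_B-y_C) + x_B(y_C-y_A) + x_C(y_A-y_B)|/2
= |(-63) + (-771.15) + 185.31|/2
= 648.84/2 = 324.42

324.42


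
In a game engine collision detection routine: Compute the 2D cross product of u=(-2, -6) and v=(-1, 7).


u x v = u_x*v_y - u_y*v_x = (-2)*7 - (-6)*(-1)
= (-14) - 6 = -20

-20


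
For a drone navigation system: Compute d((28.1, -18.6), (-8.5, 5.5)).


dx=-36.6, dy=24.1
d^2 = (-36.6)^2 + 24.1^2 = 1920.37
d = sqrt(1920.37) = 43.822

43.822


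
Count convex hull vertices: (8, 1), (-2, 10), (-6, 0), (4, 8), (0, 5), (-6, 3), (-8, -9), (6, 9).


Convex hull vertices (CCW): (-8, -9), (8, 1), (6, 9), (-2, 10), (-6, 3)
Count = 5

5


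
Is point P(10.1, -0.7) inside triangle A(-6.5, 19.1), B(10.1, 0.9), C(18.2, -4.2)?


Cross products: AB x AP = -26.56, BC x BP = -12.96, CA x CP = 102.28
All same sign? no

No, outside


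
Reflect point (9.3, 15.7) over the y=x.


Reflection over y=x: (x,y) -> (y,x)
(9.3, 15.7) -> (15.7, 9.3)

(15.7, 9.3)


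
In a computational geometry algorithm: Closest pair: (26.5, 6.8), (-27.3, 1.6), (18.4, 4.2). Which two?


d(P0,P1) = 54.0507, d(P0,P2) = 8.5071, d(P1,P2) = 45.7739
Closest: P0 and P2

Closest pair: (26.5, 6.8) and (18.4, 4.2), distance = 8.5071


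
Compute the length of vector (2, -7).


|u| = sqrt(2^2 + (-7)^2) = sqrt(53) = 7.2801

7.2801


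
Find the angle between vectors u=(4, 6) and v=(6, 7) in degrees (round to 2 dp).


u.v = 66, |u| = sqrt(52) = 7.2111, |v| = sqrt(85) = 9.2195
cos(theta) = u.v/(|u||v|) = 66/sqrt(4420) = 0.992734
theta = acos(0.992734) = 6.91 degrees

6.91 degrees


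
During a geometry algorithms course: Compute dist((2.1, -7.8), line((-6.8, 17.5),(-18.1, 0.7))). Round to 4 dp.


|cross product| = 435.41
|line direction| = sqrt(409.93) = 20.2467
Distance = 435.41/sqrt(409.93) = 21.5052

21.5052


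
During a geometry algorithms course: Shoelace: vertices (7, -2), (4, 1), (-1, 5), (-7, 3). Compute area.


Shoelace sum: (7*1 - 4*(-2)) + (4*5 - (-1)*1) + ((-1)*3 - (-7)*5) + ((-7)*(-2) - 7*3)
= 61
Area = |61|/2 = 30.5

30.5


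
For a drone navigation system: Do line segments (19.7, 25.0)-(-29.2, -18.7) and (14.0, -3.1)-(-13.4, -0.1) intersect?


Cross products: d1=-787.04, d2=557.04, d3=1125, d4=-219.08
d1*d2 < 0 and d3*d4 < 0? yes

Yes, they intersect


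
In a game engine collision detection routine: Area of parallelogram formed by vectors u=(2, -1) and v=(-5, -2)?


|u x v| = |2*(-2) - (-1)*(-5)|
= |(-4) - 5| = 9

9


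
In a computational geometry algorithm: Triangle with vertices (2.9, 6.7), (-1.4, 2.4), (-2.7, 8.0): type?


Side lengths squared: AB^2=36.98, BC^2=33.05, CA^2=33.05
Sorted: [33.05, 33.05, 36.98]
By sides: Isosceles, By angles: Acute

Isosceles, Acute


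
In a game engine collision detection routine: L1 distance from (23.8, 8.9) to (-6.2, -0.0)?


|23.8-(-6.2)| + |8.9-0| = 30 + 8.9 = 38.9

38.9


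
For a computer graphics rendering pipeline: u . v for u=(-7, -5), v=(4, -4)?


u . v = u_x*v_x + u_y*v_y = (-7)*4 + (-5)*(-4)
= (-28) + 20 = -8

-8


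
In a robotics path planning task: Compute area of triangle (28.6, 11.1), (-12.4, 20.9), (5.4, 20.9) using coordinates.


Area = |x_A(y_B-y_C) + x_B(y_C-y_A) + x_C(y_A-y_B)|/2
= |0 + (-121.52) + (-52.92)|/2
= 174.44/2 = 87.22

87.22


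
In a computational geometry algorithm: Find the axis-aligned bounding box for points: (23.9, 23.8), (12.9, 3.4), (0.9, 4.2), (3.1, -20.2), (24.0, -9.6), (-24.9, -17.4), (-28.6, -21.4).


x range: [-28.6, 24]
y range: [-21.4, 23.8]
Bounding box: (-28.6,-21.4) to (24,23.8)

(-28.6,-21.4) to (24,23.8)


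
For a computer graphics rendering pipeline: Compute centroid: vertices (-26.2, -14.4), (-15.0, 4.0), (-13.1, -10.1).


Centroid = ((x_A+x_B+x_C)/3, (y_A+y_B+y_C)/3)
= (((-26.2)+(-15)+(-13.1))/3, ((-14.4)+4+(-10.1))/3)
= (-18.1, -6.8333)

(-18.1, -6.8333)


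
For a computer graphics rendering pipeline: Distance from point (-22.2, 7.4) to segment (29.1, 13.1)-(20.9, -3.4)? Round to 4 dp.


Project P onto AB: t = 1 (clamped to [0,1])
Closest point on segment: (20.9, -3.4)
Distance: 44.4325

44.4325


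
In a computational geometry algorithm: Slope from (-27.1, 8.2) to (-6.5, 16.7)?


slope = (y2-y1)/(x2-x1) = (16.7-8.2)/((-6.5)-(-27.1)) = 8.5/20.6 = 0.4126

0.4126


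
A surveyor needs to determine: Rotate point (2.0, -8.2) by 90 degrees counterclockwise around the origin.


90° CCW: (x,y) -> (-y, x)
(2,-8.2) -> (8.2, 2)

(8.2, 2)


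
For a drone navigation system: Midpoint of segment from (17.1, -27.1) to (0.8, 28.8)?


M = ((17.1+0.8)/2, ((-27.1)+28.8)/2)
= (8.95, 0.85)

(8.95, 0.85)


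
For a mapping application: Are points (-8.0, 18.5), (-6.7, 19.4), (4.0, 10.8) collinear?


Cross product: ((-6.7)-(-8))*(10.8-18.5) - (19.4-18.5)*(4-(-8))
= -20.81

No, not collinear


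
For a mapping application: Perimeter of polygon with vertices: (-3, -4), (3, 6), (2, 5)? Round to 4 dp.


Sides: (-3, -4)->(3, 6): sqrt(136) = 11.661904, (3, 6)->(2, 5): sqrt(2) = 1.414214, (2, 5)->(-3, -4): sqrt(106) = 10.29563
Sum = 23.371748
Perimeter = 23.3717

23.3717


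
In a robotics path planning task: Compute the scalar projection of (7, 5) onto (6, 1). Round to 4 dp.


u.v = 47, |v| = sqrt(37) = 6.0828
Scalar projection = u.v / |v| = 47 / sqrt(37) = 7.7268

7.7268


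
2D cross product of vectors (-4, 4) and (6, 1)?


u x v = u_x*v_y - u_y*v_x = (-4)*1 - 4*6
= (-4) - 24 = -28

-28


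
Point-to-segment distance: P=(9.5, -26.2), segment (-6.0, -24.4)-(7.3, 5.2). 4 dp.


Project P onto AB: t = 0.1452 (clamped to [0,1])
Closest point on segment: (-4.0693, -20.103)
Distance: 14.8761

14.8761


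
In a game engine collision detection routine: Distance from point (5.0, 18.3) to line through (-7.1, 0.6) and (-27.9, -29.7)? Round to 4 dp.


|cross product| = 1.53
|line direction| = sqrt(1350.73) = 36.7523
Distance = 1.53/sqrt(1350.73) = 0.0416

0.0416


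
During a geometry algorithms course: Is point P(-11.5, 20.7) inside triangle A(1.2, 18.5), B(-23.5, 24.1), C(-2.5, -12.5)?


Cross products: AB x AP = 16.78, BC x BP = 367.8, CA x CP = 401.84
All same sign? yes

Yes, inside


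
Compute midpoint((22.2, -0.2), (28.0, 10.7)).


M = ((22.2+28)/2, ((-0.2)+10.7)/2)
= (25.1, 5.25)

(25.1, 5.25)


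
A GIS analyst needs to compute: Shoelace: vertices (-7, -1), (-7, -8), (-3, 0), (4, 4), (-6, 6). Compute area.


Shoelace sum: ((-7)*(-8) - (-7)*(-1)) + ((-7)*0 - (-3)*(-8)) + ((-3)*4 - 4*0) + (4*6 - (-6)*4) + ((-6)*(-1) - (-7)*6)
= 109
Area = |109|/2 = 54.5

54.5


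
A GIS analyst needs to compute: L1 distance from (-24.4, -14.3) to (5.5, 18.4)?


|(-24.4)-5.5| + |(-14.3)-18.4| = 29.9 + 32.7 = 62.6

62.6


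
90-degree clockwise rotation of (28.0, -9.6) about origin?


90° CW: (x,y) -> (y, -x)
(28,-9.6) -> (-9.6, -28)

(-9.6, -28)


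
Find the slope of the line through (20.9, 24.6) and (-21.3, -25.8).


slope = (y2-y1)/(x2-x1) = ((-25.8)-24.6)/((-21.3)-20.9) = (-50.4)/(-42.2) = 1.1943

1.1943


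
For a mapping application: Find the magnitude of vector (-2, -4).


|u| = sqrt((-2)^2 + (-4)^2) = sqrt(20) = 4.4721

4.4721


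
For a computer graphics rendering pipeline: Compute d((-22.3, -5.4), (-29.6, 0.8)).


dx=-7.3, dy=6.2
d^2 = (-7.3)^2 + 6.2^2 = 91.73
d = sqrt(91.73) = 9.5776

9.5776


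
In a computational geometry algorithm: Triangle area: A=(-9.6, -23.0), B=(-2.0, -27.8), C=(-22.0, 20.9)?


Area = |x_A(y_B-y_C) + x_B(y_C-y_A) + x_C(y_A-y_B)|/2
= |467.52 + (-87.8) + (-105.6)|/2
= 274.12/2 = 137.06

137.06


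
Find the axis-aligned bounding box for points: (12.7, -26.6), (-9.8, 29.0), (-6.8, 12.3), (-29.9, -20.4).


x range: [-29.9, 12.7]
y range: [-26.6, 29]
Bounding box: (-29.9,-26.6) to (12.7,29)

(-29.9,-26.6) to (12.7,29)


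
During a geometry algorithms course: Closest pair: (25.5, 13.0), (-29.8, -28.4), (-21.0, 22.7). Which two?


d(P0,P1) = 69.08, d(P0,P2) = 47.5009, d(P1,P2) = 51.8522
Closest: P0 and P2

Closest pair: (25.5, 13.0) and (-21.0, 22.7), distance = 47.5009


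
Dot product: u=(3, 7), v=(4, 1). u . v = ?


u . v = u_x*v_x + u_y*v_y = 3*4 + 7*1
= 12 + 7 = 19

19


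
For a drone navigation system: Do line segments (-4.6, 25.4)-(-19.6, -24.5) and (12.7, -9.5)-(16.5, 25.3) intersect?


Cross products: d1=734.66, d2=1067.04, d3=1386.77, d4=1054.39
d1*d2 < 0 and d3*d4 < 0? no

No, they don't intersect


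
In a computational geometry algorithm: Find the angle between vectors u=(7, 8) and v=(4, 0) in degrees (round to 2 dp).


u.v = 28, |u| = sqrt(113) = 10.6301, |v| = sqrt(16) = 4
cos(theta) = u.v/(|u||v|) = 28/sqrt(1808) = 0.658505
theta = acos(0.658505) = 48.81 degrees

48.81 degrees


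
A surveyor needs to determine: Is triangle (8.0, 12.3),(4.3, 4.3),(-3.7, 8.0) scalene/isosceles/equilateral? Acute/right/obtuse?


Side lengths squared: AB^2=77.69, BC^2=77.69, CA^2=155.38
Sorted: [77.69, 77.69, 155.38]
By sides: Isosceles, By angles: Right

Isosceles, Right


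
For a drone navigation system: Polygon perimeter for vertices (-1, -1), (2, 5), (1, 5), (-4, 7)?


Sides: (-1, -1)->(2, 5): sqrt(45) = 6.708204, (2, 5)->(1, 5): sqrt(1) = 1, (1, 5)->(-4, 7): sqrt(29) = 5.385165, (-4, 7)->(-1, -1): sqrt(73) = 8.544004
Sum = 21.637373
Perimeter = 21.6374

21.6374


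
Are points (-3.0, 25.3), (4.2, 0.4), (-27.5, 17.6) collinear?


Cross product: (4.2-(-3))*(17.6-25.3) - (0.4-25.3)*((-27.5)-(-3))
= -665.49

No, not collinear


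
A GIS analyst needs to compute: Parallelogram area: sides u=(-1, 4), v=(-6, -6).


|u x v| = |(-1)*(-6) - 4*(-6)|
= |6 - (-24)| = 30

30


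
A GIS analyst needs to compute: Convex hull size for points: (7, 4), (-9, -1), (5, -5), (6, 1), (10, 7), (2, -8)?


Convex hull vertices (CCW): (-9, -1), (2, -8), (5, -5), (10, 7)
Count = 4

4


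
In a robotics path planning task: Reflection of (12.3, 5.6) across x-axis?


Reflection over x-axis: (x,y) -> (x,-y)
(12.3, 5.6) -> (12.3, -5.6)

(12.3, -5.6)


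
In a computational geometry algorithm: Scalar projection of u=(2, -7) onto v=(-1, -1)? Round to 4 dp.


u.v = 5, |v| = sqrt(2) = 1.4142
Scalar projection = u.v / |v| = 5 / sqrt(2) = 3.5355

3.5355


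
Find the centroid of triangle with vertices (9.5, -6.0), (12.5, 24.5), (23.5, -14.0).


Centroid = ((x_A+x_B+x_C)/3, (y_A+y_B+y_C)/3)
= ((9.5+12.5+23.5)/3, ((-6)+24.5+(-14))/3)
= (15.1667, 1.5)

(15.1667, 1.5)


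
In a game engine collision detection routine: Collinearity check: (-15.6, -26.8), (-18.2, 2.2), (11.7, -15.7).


Cross product: ((-18.2)-(-15.6))*((-15.7)-(-26.8)) - (2.2-(-26.8))*(11.7-(-15.6))
= -820.56

No, not collinear


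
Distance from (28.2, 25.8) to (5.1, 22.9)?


dx=-23.1, dy=-2.9
d^2 = (-23.1)^2 + (-2.9)^2 = 542.02
d = sqrt(542.02) = 23.2813

23.2813


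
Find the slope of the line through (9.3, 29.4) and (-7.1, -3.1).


slope = (y2-y1)/(x2-x1) = ((-3.1)-29.4)/((-7.1)-9.3) = (-32.5)/(-16.4) = 1.9817

1.9817


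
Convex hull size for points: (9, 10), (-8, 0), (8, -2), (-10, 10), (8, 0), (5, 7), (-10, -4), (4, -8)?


Convex hull vertices (CCW): (-10, -4), (4, -8), (8, -2), (9, 10), (-10, 10)
Count = 5

5


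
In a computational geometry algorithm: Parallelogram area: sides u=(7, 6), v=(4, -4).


|u x v| = |7*(-4) - 6*4|
= |(-28) - 24| = 52

52


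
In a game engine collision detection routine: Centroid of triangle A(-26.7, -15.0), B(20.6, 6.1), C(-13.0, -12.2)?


Centroid = ((x_A+x_B+x_C)/3, (y_A+y_B+y_C)/3)
= (((-26.7)+20.6+(-13))/3, ((-15)+6.1+(-12.2))/3)
= (-6.3667, -7.0333)

(-6.3667, -7.0333)


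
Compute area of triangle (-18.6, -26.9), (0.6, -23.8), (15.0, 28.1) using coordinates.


Area = |x_A(y_B-y_C) + x_B(y_C-y_A) + x_C(y_A-y_B)|/2
= |965.34 + 33 + (-46.5)|/2
= 951.84/2 = 475.92

475.92


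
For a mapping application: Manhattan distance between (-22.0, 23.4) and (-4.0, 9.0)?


|(-22)-(-4)| + |23.4-9| = 18 + 14.4 = 32.4

32.4


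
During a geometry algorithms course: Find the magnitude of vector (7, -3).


|u| = sqrt(7^2 + (-3)^2) = sqrt(58) = 7.6158

7.6158


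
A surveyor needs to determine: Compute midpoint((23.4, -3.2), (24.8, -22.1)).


M = ((23.4+24.8)/2, ((-3.2)+(-22.1))/2)
= (24.1, -12.65)

(24.1, -12.65)


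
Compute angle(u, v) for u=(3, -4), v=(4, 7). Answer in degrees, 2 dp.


u.v = -16, |u| = sqrt(25) = 5, |v| = sqrt(65) = 8.0623
cos(theta) = u.v/(|u||v|) = -16/sqrt(1625) = -0.396911
theta = acos(-0.396911) = 113.39 degrees

113.39 degrees


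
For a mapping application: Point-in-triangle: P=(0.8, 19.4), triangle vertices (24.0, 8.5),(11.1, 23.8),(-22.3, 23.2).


Cross products: AB x AP = 214.35, BC x BP = 140.78, CA x CP = 163.63
All same sign? yes

Yes, inside


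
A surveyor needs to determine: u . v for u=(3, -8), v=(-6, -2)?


u . v = u_x*v_x + u_y*v_y = 3*(-6) + (-8)*(-2)
= (-18) + 16 = -2

-2


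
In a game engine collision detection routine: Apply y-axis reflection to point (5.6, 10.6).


Reflection over y-axis: (x,y) -> (-x,y)
(5.6, 10.6) -> (-5.6, 10.6)

(-5.6, 10.6)


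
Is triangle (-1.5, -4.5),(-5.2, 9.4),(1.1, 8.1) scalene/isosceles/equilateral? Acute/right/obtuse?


Side lengths squared: AB^2=206.9, BC^2=41.38, CA^2=165.52
Sorted: [41.38, 165.52, 206.9]
By sides: Scalene, By angles: Right

Scalene, Right


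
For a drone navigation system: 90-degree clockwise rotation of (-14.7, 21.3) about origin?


90° CW: (x,y) -> (y, -x)
(-14.7,21.3) -> (21.3, 14.7)

(21.3, 14.7)


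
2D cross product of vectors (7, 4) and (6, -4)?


u x v = u_x*v_y - u_y*v_x = 7*(-4) - 4*6
= (-28) - 24 = -52

-52


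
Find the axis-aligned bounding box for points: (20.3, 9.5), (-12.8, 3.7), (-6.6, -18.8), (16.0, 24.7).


x range: [-12.8, 20.3]
y range: [-18.8, 24.7]
Bounding box: (-12.8,-18.8) to (20.3,24.7)

(-12.8,-18.8) to (20.3,24.7)


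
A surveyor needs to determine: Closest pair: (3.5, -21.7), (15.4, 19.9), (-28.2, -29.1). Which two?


d(P0,P1) = 43.2686, d(P0,P2) = 32.5523, d(P1,P2) = 65.5893
Closest: P0 and P2

Closest pair: (3.5, -21.7) and (-28.2, -29.1), distance = 32.5523


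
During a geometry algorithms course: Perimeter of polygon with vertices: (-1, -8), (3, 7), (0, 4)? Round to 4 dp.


Sides: (-1, -8)->(3, 7): sqrt(241) = 15.524175, (3, 7)->(0, 4): sqrt(18) = 4.242641, (0, 4)->(-1, -8): sqrt(145) = 12.041595
Sum = 31.808411
Perimeter = 31.8084

31.8084


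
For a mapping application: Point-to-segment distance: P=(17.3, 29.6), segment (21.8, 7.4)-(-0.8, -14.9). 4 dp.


Project P onto AB: t = 0 (clamped to [0,1])
Closest point on segment: (21.8, 7.4)
Distance: 22.6515

22.6515


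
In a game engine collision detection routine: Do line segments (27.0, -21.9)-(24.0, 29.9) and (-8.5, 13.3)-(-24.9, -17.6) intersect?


Cross products: d1=1674.23, d2=732.01, d3=1733.3, d4=2675.52
d1*d2 < 0 and d3*d4 < 0? no

No, they don't intersect


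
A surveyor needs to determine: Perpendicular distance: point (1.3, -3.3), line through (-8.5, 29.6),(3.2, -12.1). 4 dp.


|cross product| = 23.73
|line direction| = sqrt(1875.78) = 43.3103
Distance = 23.73/sqrt(1875.78) = 0.5479

0.5479


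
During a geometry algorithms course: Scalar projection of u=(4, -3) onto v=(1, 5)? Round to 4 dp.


u.v = -11, |v| = sqrt(26) = 5.099
Scalar projection = u.v / |v| = -11 / sqrt(26) = -2.1573

-2.1573


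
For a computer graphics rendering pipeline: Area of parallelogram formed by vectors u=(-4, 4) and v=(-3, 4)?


|u x v| = |(-4)*4 - 4*(-3)|
= |(-16) - (-12)| = 4

4


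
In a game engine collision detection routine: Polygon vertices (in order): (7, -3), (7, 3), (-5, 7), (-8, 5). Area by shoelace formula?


Shoelace sum: (7*3 - 7*(-3)) + (7*7 - (-5)*3) + ((-5)*5 - (-8)*7) + ((-8)*(-3) - 7*5)
= 126
Area = |126|/2 = 63

63


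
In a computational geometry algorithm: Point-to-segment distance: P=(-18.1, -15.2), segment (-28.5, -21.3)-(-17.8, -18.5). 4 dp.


Project P onto AB: t = 1 (clamped to [0,1])
Closest point on segment: (-17.8, -18.5)
Distance: 3.3136

3.3136


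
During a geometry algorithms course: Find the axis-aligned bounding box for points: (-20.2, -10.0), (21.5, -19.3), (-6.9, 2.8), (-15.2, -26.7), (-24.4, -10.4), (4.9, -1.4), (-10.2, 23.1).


x range: [-24.4, 21.5]
y range: [-26.7, 23.1]
Bounding box: (-24.4,-26.7) to (21.5,23.1)

(-24.4,-26.7) to (21.5,23.1)


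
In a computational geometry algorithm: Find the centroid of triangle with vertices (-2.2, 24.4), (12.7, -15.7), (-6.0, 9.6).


Centroid = ((x_A+x_B+x_C)/3, (y_A+y_B+y_C)/3)
= (((-2.2)+12.7+(-6))/3, (24.4+(-15.7)+9.6)/3)
= (1.5, 6.1)

(1.5, 6.1)


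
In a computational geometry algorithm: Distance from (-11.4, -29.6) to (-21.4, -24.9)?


dx=-10, dy=4.7
d^2 = (-10)^2 + 4.7^2 = 122.09
d = sqrt(122.09) = 11.0494

11.0494


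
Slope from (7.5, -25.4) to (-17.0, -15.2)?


slope = (y2-y1)/(x2-x1) = ((-15.2)-(-25.4))/((-17)-7.5) = 10.2/(-24.5) = -0.4163

-0.4163


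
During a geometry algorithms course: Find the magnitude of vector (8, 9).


|u| = sqrt(8^2 + 9^2) = sqrt(145) = 12.0416

12.0416


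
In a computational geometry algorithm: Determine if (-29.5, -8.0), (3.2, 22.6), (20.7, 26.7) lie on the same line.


Cross product: (3.2-(-29.5))*(26.7-(-8)) - (22.6-(-8))*(20.7-(-29.5))
= -401.43

No, not collinear


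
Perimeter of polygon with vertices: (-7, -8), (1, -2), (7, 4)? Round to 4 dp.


Sides: (-7, -8)->(1, -2): sqrt(100) = 10, (1, -2)->(7, 4): sqrt(72) = 8.485281, (7, 4)->(-7, -8): sqrt(340) = 18.439089
Sum = 36.92437
Perimeter = 36.9244

36.9244


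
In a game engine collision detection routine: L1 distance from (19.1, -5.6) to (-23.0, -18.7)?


|19.1-(-23)| + |(-5.6)-(-18.7)| = 42.1 + 13.1 = 55.2

55.2


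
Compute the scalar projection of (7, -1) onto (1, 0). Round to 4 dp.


u.v = 7, |v| = sqrt(1) = 1
Scalar projection = u.v / |v| = 7 / sqrt(1) = 7

7


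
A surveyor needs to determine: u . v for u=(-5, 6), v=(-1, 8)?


u . v = u_x*v_x + u_y*v_y = (-5)*(-1) + 6*8
= 5 + 48 = 53

53


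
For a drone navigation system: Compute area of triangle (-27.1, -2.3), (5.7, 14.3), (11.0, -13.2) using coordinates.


Area = |x_A(y_B-y_C) + x_B(y_C-y_A) + x_C(y_A-y_B)|/2
= |(-745.25) + (-62.13) + (-182.6)|/2
= 989.98/2 = 494.99

494.99


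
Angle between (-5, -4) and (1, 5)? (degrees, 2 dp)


u.v = -25, |u| = sqrt(41) = 6.4031, |v| = sqrt(26) = 5.099
cos(theta) = u.v/(|u||v|) = -25/sqrt(1066) = -0.765705
theta = acos(-0.765705) = 139.97 degrees

139.97 degrees


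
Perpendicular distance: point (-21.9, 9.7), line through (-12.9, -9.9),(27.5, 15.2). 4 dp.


|cross product| = 1017.74
|line direction| = sqrt(2262.17) = 47.5623
Distance = 1017.74/sqrt(2262.17) = 21.3981

21.3981


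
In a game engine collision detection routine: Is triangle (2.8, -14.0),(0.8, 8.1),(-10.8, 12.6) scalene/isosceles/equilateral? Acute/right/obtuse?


Side lengths squared: AB^2=492.41, BC^2=154.81, CA^2=892.52
Sorted: [154.81, 492.41, 892.52]
By sides: Scalene, By angles: Obtuse

Scalene, Obtuse


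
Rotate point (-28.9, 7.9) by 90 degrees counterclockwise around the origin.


90° CCW: (x,y) -> (-y, x)
(-28.9,7.9) -> (-7.9, -28.9)

(-7.9, -28.9)


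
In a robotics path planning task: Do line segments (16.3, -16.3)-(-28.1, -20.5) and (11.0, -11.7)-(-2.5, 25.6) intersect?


Cross products: d1=-135.59, d2=1577.23, d3=-226.5, d4=-1939.32
d1*d2 < 0 and d3*d4 < 0? no

No, they don't intersect


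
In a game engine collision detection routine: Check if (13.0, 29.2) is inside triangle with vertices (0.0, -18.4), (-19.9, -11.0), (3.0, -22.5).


Cross products: AB x AP = -1043.44, BC x BP = 1298.93, CA x CP = -196.1
All same sign? no

No, outside


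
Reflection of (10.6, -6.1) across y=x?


Reflection over y=x: (x,y) -> (y,x)
(10.6, -6.1) -> (-6.1, 10.6)

(-6.1, 10.6)


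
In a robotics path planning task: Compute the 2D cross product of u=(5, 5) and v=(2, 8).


u x v = u_x*v_y - u_y*v_x = 5*8 - 5*2
= 40 - 10 = 30

30


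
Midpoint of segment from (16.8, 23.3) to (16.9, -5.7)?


M = ((16.8+16.9)/2, (23.3+(-5.7))/2)
= (16.85, 8.8)

(16.85, 8.8)


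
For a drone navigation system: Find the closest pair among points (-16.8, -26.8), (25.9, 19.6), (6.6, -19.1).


d(P0,P1) = 63.0575, d(P0,P2) = 24.6343, d(P1,P2) = 43.2456
Closest: P0 and P2

Closest pair: (-16.8, -26.8) and (6.6, -19.1), distance = 24.6343


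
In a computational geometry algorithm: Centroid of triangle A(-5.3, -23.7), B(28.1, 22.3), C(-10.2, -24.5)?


Centroid = ((x_A+x_B+x_C)/3, (y_A+y_B+y_C)/3)
= (((-5.3)+28.1+(-10.2))/3, ((-23.7)+22.3+(-24.5))/3)
= (4.2, -8.6333)

(4.2, -8.6333)


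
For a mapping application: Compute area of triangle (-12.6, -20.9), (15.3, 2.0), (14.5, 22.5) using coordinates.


Area = |x_A(y_B-y_C) + x_B(y_C-y_A) + x_C(y_A-y_B)|/2
= |258.3 + 664.02 + (-332.05)|/2
= 590.27/2 = 295.135

295.135


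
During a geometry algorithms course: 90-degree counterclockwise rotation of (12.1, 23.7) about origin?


90° CCW: (x,y) -> (-y, x)
(12.1,23.7) -> (-23.7, 12.1)

(-23.7, 12.1)


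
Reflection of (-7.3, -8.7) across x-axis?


Reflection over x-axis: (x,y) -> (x,-y)
(-7.3, -8.7) -> (-7.3, 8.7)

(-7.3, 8.7)


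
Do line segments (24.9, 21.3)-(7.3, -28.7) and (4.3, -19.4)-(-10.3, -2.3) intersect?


Cross products: d1=-946.48, d2=84.48, d3=-313.68, d4=-1344.64
d1*d2 < 0 and d3*d4 < 0? no

No, they don't intersect


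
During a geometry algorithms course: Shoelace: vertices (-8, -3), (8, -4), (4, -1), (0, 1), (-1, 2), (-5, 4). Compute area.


Shoelace sum: ((-8)*(-4) - 8*(-3)) + (8*(-1) - 4*(-4)) + (4*1 - 0*(-1)) + (0*2 - (-1)*1) + ((-1)*4 - (-5)*2) + ((-5)*(-3) - (-8)*4)
= 122
Area = |122|/2 = 61

61


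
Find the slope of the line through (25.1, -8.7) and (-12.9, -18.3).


slope = (y2-y1)/(x2-x1) = ((-18.3)-(-8.7))/((-12.9)-25.1) = (-9.6)/(-38) = 0.2526

0.2526


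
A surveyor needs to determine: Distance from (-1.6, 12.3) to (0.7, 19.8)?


dx=2.3, dy=7.5
d^2 = 2.3^2 + 7.5^2 = 61.54
d = sqrt(61.54) = 7.8447

7.8447


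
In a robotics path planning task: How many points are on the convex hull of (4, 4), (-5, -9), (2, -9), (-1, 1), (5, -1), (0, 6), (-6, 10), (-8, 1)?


Convex hull vertices (CCW): (-8, 1), (-5, -9), (2, -9), (5, -1), (4, 4), (-6, 10)
Count = 6

6


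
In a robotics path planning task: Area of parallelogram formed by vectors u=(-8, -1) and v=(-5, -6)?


|u x v| = |(-8)*(-6) - (-1)*(-5)|
= |48 - 5| = 43

43


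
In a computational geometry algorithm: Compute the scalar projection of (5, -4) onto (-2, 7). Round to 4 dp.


u.v = -38, |v| = sqrt(53) = 7.2801
Scalar projection = u.v / |v| = -38 / sqrt(53) = -5.2197

-5.2197


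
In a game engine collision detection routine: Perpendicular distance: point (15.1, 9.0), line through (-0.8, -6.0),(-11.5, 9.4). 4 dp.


|cross product| = 405.36
|line direction| = sqrt(351.65) = 18.7523
Distance = 405.36/sqrt(351.65) = 21.6165

21.6165


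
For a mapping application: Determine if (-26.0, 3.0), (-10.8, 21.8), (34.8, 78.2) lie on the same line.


Cross product: ((-10.8)-(-26))*(78.2-3) - (21.8-3)*(34.8-(-26))
= 0

Yes, collinear


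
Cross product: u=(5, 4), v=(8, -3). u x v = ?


u x v = u_x*v_y - u_y*v_x = 5*(-3) - 4*8
= (-15) - 32 = -47

-47


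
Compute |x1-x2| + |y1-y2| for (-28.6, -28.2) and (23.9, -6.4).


|(-28.6)-23.9| + |(-28.2)-(-6.4)| = 52.5 + 21.8 = 74.3

74.3


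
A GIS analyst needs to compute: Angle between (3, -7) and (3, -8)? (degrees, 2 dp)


u.v = 65, |u| = sqrt(58) = 7.6158, |v| = sqrt(73) = 8.544
cos(theta) = u.v/(|u||v|) = 65/sqrt(4234) = 0.998937
theta = acos(0.998937) = 2.64 degrees

2.64 degrees


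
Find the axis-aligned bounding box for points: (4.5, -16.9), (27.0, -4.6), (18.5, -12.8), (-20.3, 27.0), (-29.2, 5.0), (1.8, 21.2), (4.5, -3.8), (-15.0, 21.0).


x range: [-29.2, 27]
y range: [-16.9, 27]
Bounding box: (-29.2,-16.9) to (27,27)

(-29.2,-16.9) to (27,27)


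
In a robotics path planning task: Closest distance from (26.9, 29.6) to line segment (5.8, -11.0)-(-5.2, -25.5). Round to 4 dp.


Project P onto AB: t = 0 (clamped to [0,1])
Closest point on segment: (5.8, -11)
Distance: 45.7555

45.7555


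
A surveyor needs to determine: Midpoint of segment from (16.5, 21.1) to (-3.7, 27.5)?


M = ((16.5+(-3.7))/2, (21.1+27.5)/2)
= (6.4, 24.3)

(6.4, 24.3)


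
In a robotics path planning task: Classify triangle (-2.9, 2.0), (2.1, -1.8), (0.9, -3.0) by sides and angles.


Side lengths squared: AB^2=39.44, BC^2=2.88, CA^2=39.44
Sorted: [2.88, 39.44, 39.44]
By sides: Isosceles, By angles: Acute

Isosceles, Acute


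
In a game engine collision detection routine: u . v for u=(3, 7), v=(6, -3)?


u . v = u_x*v_x + u_y*v_y = 3*6 + 7*(-3)
= 18 + (-21) = -3

-3


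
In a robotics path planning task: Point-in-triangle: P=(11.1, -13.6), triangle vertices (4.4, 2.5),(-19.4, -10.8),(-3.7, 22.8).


Cross products: AB x AP = 472.29, BC x BP = -1068.76, CA x CP = 5.6
All same sign? no

No, outside


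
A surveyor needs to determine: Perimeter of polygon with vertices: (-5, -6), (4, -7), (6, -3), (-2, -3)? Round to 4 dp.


Sides: (-5, -6)->(4, -7): sqrt(82) = 9.055385, (4, -7)->(6, -3): sqrt(20) = 4.472136, (6, -3)->(-2, -3): sqrt(64) = 8, (-2, -3)->(-5, -6): sqrt(18) = 4.242641
Sum = 25.770162
Perimeter = 25.7702

25.7702


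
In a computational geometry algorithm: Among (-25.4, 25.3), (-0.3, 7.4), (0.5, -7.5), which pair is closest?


d(P0,P1) = 30.8289, d(P0,P2) = 41.7929, d(P1,P2) = 14.9215
Closest: P1 and P2

Closest pair: (-0.3, 7.4) and (0.5, -7.5), distance = 14.9215


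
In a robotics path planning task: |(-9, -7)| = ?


|u| = sqrt((-9)^2 + (-7)^2) = sqrt(130) = 11.4018

11.4018


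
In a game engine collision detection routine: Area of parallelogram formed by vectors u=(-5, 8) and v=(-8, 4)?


|u x v| = |(-5)*4 - 8*(-8)|
= |(-20) - (-64)| = 44

44


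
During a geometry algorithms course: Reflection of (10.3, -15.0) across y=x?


Reflection over y=x: (x,y) -> (y,x)
(10.3, -15) -> (-15, 10.3)

(-15, 10.3)


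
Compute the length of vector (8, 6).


|u| = sqrt(8^2 + 6^2) = sqrt(100) = 10

10


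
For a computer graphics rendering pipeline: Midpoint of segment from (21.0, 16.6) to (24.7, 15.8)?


M = ((21+24.7)/2, (16.6+15.8)/2)
= (22.85, 16.2)

(22.85, 16.2)


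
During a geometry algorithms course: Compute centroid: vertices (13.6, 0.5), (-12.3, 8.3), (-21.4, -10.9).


Centroid = ((x_A+x_B+x_C)/3, (y_A+y_B+y_C)/3)
= ((13.6+(-12.3)+(-21.4))/3, (0.5+8.3+(-10.9))/3)
= (-6.7, -0.7)

(-6.7, -0.7)


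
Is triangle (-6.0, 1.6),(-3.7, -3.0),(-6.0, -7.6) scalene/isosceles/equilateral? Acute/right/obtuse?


Side lengths squared: AB^2=26.45, BC^2=26.45, CA^2=84.64
Sorted: [26.45, 26.45, 84.64]
By sides: Isosceles, By angles: Obtuse

Isosceles, Obtuse


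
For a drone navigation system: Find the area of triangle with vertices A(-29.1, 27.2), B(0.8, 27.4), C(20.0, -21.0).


Area = |x_A(y_B-y_C) + x_B(y_C-y_A) + x_C(y_A-y_B)|/2
= |(-1408.44) + (-38.56) + (-4)|/2
= 1451/2 = 725.5

725.5


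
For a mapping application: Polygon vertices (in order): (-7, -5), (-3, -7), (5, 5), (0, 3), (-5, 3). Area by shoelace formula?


Shoelace sum: ((-7)*(-7) - (-3)*(-5)) + ((-3)*5 - 5*(-7)) + (5*3 - 0*5) + (0*3 - (-5)*3) + ((-5)*(-5) - (-7)*3)
= 130
Area = |130|/2 = 65

65


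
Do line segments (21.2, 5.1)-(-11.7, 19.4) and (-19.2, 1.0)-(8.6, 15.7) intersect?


Cross products: d1=-479.9, d2=401.27, d3=712.61, d4=-168.56
d1*d2 < 0 and d3*d4 < 0? yes

Yes, they intersect


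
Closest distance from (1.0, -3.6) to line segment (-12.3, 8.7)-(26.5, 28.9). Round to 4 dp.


Project P onto AB: t = 0.1398 (clamped to [0,1])
Closest point on segment: (-6.8742, 11.5248)
Distance: 17.0517

17.0517
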